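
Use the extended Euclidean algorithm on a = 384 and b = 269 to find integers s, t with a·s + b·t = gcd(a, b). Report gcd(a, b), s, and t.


Euclidean algorithm on (384, 269) — divide until remainder is 0:
  384 = 1 · 269 + 115
  269 = 2 · 115 + 39
  115 = 2 · 39 + 37
  39 = 1 · 37 + 2
  37 = 18 · 2 + 1
  2 = 2 · 1 + 0
gcd(384, 269) = 1.
Track Bezout coefficients alongside the remainders: start with r₀ = 384 = a·1 + b·0 (s = 1, t = 0) and r₁ = 269 = a·0 + b·1 (s = 0, t = 1); each new remainder r_{k+1} = r_{k-1} − q_k·r_k inherits s_{k+1} = s_{k-1} − q_k·s_k, t_{k+1} = t_{k-1} − q_k·t_k, so r_k = a·s_k + b·t_k at every step:
  q = 1: r = 115, s = 1 − 1·0 = 1, t = 0 − 1·1 = -1  (check: 384·1 + 269·(-1) = 115)
  q = 2: r = 39, s = 0 − 2·1 = -2, t = 1 − 2·(-1) = 3  (check: 384·(-2) + 269·3 = 39)
  q = 2: r = 37, s = 1 − 2·(-2) = 5, t = -1 − 2·3 = -7  (check: 384·5 + 269·(-7) = 37)
  q = 1: r = 2, s = -2 − 1·5 = -7, t = 3 − 1·(-7) = 10  (check: 384·(-7) + 269·10 = 2)
  q = 18: r = 1, s = 5 − 18·(-7) = 131, t = -7 − 18·10 = -187  (check: 384·131 + 269·(-187) = 1)
The row with r = 1 (the gcd) gives the Bezout coefficients s = 131, t = -187.
Result: 384 · (131) + 269 · (-187) = 1.

gcd(384, 269) = 1; s = 131, t = -187 (check: 384·131 + 269·(-187) = 1).


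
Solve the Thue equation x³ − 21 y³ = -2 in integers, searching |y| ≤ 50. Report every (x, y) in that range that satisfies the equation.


The equation is x³ - 21y³ = -2. For fixed y, x³ = 21·y³ − 2, so a solution requires the RHS to be a perfect cube.
Strategy: iterate y from -50 to 50, compute RHS = 21·y³ − 2, and check whether it is a (positive or negative) perfect cube.
Check small values of y:
  y = 0: RHS = -2 is not a perfect cube.
  y = 1: RHS = 19 is not a perfect cube.
  y = -1: RHS = -23 is not a perfect cube.
  y = 2: RHS = 166 is not a perfect cube.
  y = -2: RHS = -170 is not a perfect cube.
  y = 3: RHS = 565 is not a perfect cube.
  y = -3: RHS = -569 is not a perfect cube.
Continuing the search up to |y| = 50 finds no solutions either.
No (x, y) in the scanned range satisfies the equation.

No integer solutions with |y| ≤ 50.


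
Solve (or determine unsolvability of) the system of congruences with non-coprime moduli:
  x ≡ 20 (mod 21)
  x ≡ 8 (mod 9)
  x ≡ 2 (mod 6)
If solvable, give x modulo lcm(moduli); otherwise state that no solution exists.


Moduli 21, 9, 6 are not pairwise coprime, so CRT works modulo lcm(m_i) when all pairwise compatibility conditions hold.
Pairwise compatibility: gcd(m_i, m_j) must divide a_i - a_j for every pair.
Merge one congruence at a time:
  Start: x ≡ 20 (mod 21).
  Combine with x ≡ 8 (mod 9): gcd(21, 9) = 3; 8 - 20 = -12, which IS divisible by 3, so compatible.
    Write x = 20 + 21·t and substitute into x ≡ 8 (mod 9): 21·t ≡ 8 − 20 = -12 (mod 9).
    Divide the congruence (and modulus) by g = 3: 7·t ≡ -4 (mod 3).
    Reduce coefficients mod 3: 1·t ≡ 2 (mod 3).
    So t ≡ 2 (mod 3).
    Then x = 20 + 21·2 = 62, valid modulo lcm(21, 9) = 63: x ≡ 62 (mod 63).
  Combine with x ≡ 2 (mod 6): gcd(63, 6) = 3; 2 - 62 = -60, which IS divisible by 3, so compatible.
    Write x = 62 + 63·t and substitute into x ≡ 2 (mod 6): 63·t ≡ 2 − 62 = -60 (mod 6).
    Divide the congruence (and modulus) by g = 3: 21·t ≡ -20 (mod 2).
    Reduce coefficients mod 2: 1·t ≡ 0 (mod 2).
    So t ≡ 0 (mod 2).
    Then x = 62 + 63·0 = 62, valid modulo lcm(63, 6) = 126: x ≡ 62 (mod 126).
Verify: 62 mod 21 = 20, 62 mod 9 = 8, 62 mod 6 = 2.

x ≡ 62 (mod 126).


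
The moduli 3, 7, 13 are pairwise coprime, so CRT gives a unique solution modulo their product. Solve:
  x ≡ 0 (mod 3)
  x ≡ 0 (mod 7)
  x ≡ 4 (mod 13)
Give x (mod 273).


Moduli 3, 7, 13 are pairwise coprime; by CRT there is a unique solution modulo M = 3 · 7 · 13 = 273.
Solve pairwise, accumulating the modulus:
  Start with x ≡ 0 (mod 3).
  Combine with x ≡ 0 (mod 7): since gcd(3, 7) = 1, we get a unique residue mod 21.
    Write x = 0 + 3·t and substitute into x ≡ 0 (mod 7): 3·t ≡ 0 − 0 = 0 (mod 7).
    The inverse of 3 mod 7 is 5 (since 3·5 = 15 = 2·7 + 1), so t ≡ 5·0 = 0 ≡ 0 (mod 7).
    Then x = 0 + 3·0 = 0, valid modulo lcm(3, 7) = 21: x ≡ 0 (mod 21).
  Combine with x ≡ 4 (mod 13): since gcd(21, 13) = 1, we get a unique residue mod 273.
    Write x = 0 + 21·t and substitute into x ≡ 4 (mod 13): 21·t ≡ 4 − 0 = 4 (mod 13).
    Reduce coefficients mod 13: 8·t ≡ 4 (mod 13).
    The inverse of 8 mod 13 is 5 (since 8·5 = 40 = 3·13 + 1), so t ≡ 5·4 = 20 ≡ 7 (mod 13).
    Then x = 0 + 21·7 = 147, valid modulo lcm(21, 13) = 273: x ≡ 147 (mod 273).
Verify: 147 mod 3 = 0 ✓, 147 mod 7 = 0 ✓, 147 mod 13 = 4 ✓.

x ≡ 147 (mod 273).


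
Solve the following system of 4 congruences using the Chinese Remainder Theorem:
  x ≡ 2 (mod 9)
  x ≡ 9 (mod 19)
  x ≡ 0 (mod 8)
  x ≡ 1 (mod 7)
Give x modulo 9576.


Product of moduli M = 9 · 19 · 8 · 7 = 9576.
Merge one congruence at a time:
  Start: x ≡ 2 (mod 9).
  Combine with x ≡ 9 (mod 19); new modulus lcm = 171.
    Write x = 2 + 9·t and substitute into x ≡ 9 (mod 19): 9·t ≡ 9 − 2 = 7 (mod 19).
    The inverse of 9 mod 19 is 17 (since 9·17 = 153 = 8·19 + 1), so t ≡ 17·7 = 119 ≡ 5 (mod 19).
    Then x = 2 + 9·5 = 47, valid modulo lcm(9, 19) = 171: x ≡ 47 (mod 171).
  Combine with x ≡ 0 (mod 8); new modulus lcm = 1368.
    Write x = 47 + 171·t and substitute into x ≡ 0 (mod 8): 171·t ≡ 0 − 47 = -47 (mod 8).
    Reduce coefficients mod 8: 3·t ≡ 1 (mod 8).
    The inverse of 3 mod 8 is 3 (since 3·3 = 9 = 1·8 + 1), so t ≡ 3·1 = 3 ≡ 3 (mod 8).
    Then x = 47 + 171·3 = 560, valid modulo lcm(171, 8) = 1368: x ≡ 560 (mod 1368).
  Combine with x ≡ 1 (mod 7); new modulus lcm = 9576.
    Write x = 560 + 1368·t and substitute into x ≡ 1 (mod 7): 1368·t ≡ 1 − 560 = -559 (mod 7).
    Reduce coefficients mod 7: 3·t ≡ 1 (mod 7).
    The inverse of 3 mod 7 is 5 (since 3·5 = 15 = 2·7 + 1), so t ≡ 5·1 = 5 ≡ 5 (mod 7).
    Then x = 560 + 1368·5 = 7400, valid modulo lcm(1368, 7) = 9576: x ≡ 7400 (mod 9576).
Verify against each original: 7400 mod 9 = 2, 7400 mod 19 = 9, 7400 mod 8 = 0, 7400 mod 7 = 1.

x ≡ 7400 (mod 9576).


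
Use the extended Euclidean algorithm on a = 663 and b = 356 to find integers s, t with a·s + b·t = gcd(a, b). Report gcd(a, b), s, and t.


Euclidean algorithm on (663, 356) — divide until remainder is 0:
  663 = 1 · 356 + 307
  356 = 1 · 307 + 49
  307 = 6 · 49 + 13
  49 = 3 · 13 + 10
  13 = 1 · 10 + 3
  10 = 3 · 3 + 1
  3 = 3 · 1 + 0
gcd(663, 356) = 1.
Track Bezout coefficients alongside the remainders: start with r₀ = 663 = a·1 + b·0 (s = 1, t = 0) and r₁ = 356 = a·0 + b·1 (s = 0, t = 1); each new remainder r_{k+1} = r_{k-1} − q_k·r_k inherits s_{k+1} = s_{k-1} − q_k·s_k, t_{k+1} = t_{k-1} − q_k·t_k, so r_k = a·s_k + b·t_k at every step:
  q = 1: r = 307, s = 1 − 1·0 = 1, t = 0 − 1·1 = -1  (check: 663·1 + 356·(-1) = 307)
  q = 1: r = 49, s = 0 − 1·1 = -1, t = 1 − 1·(-1) = 2  (check: 663·(-1) + 356·2 = 49)
  q = 6: r = 13, s = 1 − 6·(-1) = 7, t = -1 − 6·2 = -13  (check: 663·7 + 356·(-13) = 13)
  q = 3: r = 10, s = -1 − 3·7 = -22, t = 2 − 3·(-13) = 41  (check: 663·(-22) + 356·41 = 10)
  q = 1: r = 3, s = 7 − 1·(-22) = 29, t = -13 − 1·41 = -54  (check: 663·29 + 356·(-54) = 3)
  q = 3: r = 1, s = -22 − 3·29 = -109, t = 41 − 3·(-54) = 203  (check: 663·(-109) + 356·203 = 1)
The row with r = 1 (the gcd) gives the Bezout coefficients s = -109, t = 203.
Result: 663 · (-109) + 356 · (203) = 1.

gcd(663, 356) = 1; s = -109, t = 203 (check: 663·(-109) + 356·203 = 1).


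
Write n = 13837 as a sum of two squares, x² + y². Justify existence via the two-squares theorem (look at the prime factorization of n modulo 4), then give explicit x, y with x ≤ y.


Step 1: Factor n = 13837 = 101 · 137.
Step 2: Check the mod-4 condition on each prime factor: 101 ≡ 1 (mod 4), exponent 1; 137 ≡ 1 (mod 4), exponent 1.
All primes ≡ 3 (mod 4) appear to even exponent (or don't appear), so by the two-squares theorem n IS expressible as a sum of two squares.
Step 3: Build a representation. Here n = 101 · 137 is a product of primes ≡ 1 (mod 4). Each prime p ≡ 1 (mod 4) is itself a sum of two squares; find a² by testing p − a² for a perfect square:
  101: 101 − 1² = 100 = 10² ⇒ 101 = 1² + 10².
  137: 137 − 1² = 136, 137 − 2² = 133, 137 − 3² = 128, 137 − 4² = 121 = 11² ⇒ 137 = 4² + 11².
  Combine using the Brahmagupta–Fibonacci identity (a² + b²)(c² + d²) = (ac − bd)² + (ad + bc)² = (ac + bd)² + (ad − bc)²:
  101 · 137 = 13837: from (1² + 10²)(4² + 11²), take (1·4 − 10·11, 1·11 + 10·4) = (4 − 110, 11 + 40) = (-106, 51); dropping signs (only squares matter) gives (106, 51); check 106² + 51² = 11236 + 2601 = 13837 ✓.
Step 4: Order so x ≤ y and verify: 51² + 106² = 2601 + 11236 = 13837 = n. ✓

n = 13837 = 51² + 106² (one valid representation with x ≤ y).


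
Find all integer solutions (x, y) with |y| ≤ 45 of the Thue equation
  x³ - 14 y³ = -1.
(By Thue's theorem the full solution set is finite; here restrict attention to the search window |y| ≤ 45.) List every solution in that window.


The equation is x³ - 14y³ = -1. For fixed y, x³ = 14·y³ − 1, so a solution requires the RHS to be a perfect cube.
Strategy: iterate y from -45 to 45, compute RHS = 14·y³ − 1, and check whether it is a (positive or negative) perfect cube.
Check small values of y:
  y = 0: RHS = -1 = (-1)³ ⇒ x = -1 works.
  y = 1: RHS = 13 is not a perfect cube.
  y = -1: RHS = -15 is not a perfect cube.
  y = 2: RHS = 111 is not a perfect cube.
  y = -2: RHS = -113 is not a perfect cube.
  y = 3: RHS = 377 is not a perfect cube.
  y = -3: RHS = -379 is not a perfect cube.
Continuing the search up to |y| = 45 finds no further solutions beyond those listed.
Collected solutions: (-1, 0).

Solutions (with |y| ≤ 45): (-1, 0).


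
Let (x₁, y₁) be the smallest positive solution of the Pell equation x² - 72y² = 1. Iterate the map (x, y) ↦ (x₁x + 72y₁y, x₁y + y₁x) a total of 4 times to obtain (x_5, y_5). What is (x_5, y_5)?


Step 1: Find the fundamental solution (x₁, y₁) of x² - 72y² = 1.
  Expand √72 as a continued fraction. a₀ = ⌊√72⌋ = 8; iterate m_{k+1} = d_k·a_k − m_k, d_{k+1} = (72 − m_{k+1}²)/d_k, a_{k+1} = ⌊(a₀ + m_{k+1})/d_{k+1}⌋ (starting m₀ = 0, d₀ = 1), with convergents p_k = a_k·p_{k-1} + p_{k-2}, q_k = a_k·q_{k-1} + q_{k-2} (p₋₁ = 1, q₋₁ = 0):
  k = 0: a₀ = 8; p₀/q₀ = 8/1; p₀² − 72·q₀² = 64 − 72 = -8.
  k = 1: m = 8, d = 8, a = ⌊(8 + 8)/8⌋ = 2; p/q = (2·8 + 1)/(2·1 + 0) = 17/2; p² − 72·q² = 289 − 288 = 1.
  The first convergent with p² − 72·q² = 1 gives the fundamental solution (x₁, y₁) = (17, 2).
Step 2: Apply the recurrence (x_{n+1}, y_{n+1}) = (x₁x_n + 72y₁y_n, x₁y_n + y₁x_n) repeatedly.
  From (x_1, y_1) = (17, 2): x_2 = 17·17 + 72·2·2 = 577; y_2 = 17·2 + 2·17 = 68.
  From (x_2, y_2) = (577, 68): x_3 = 17·577 + 72·2·68 = 19601; y_3 = 17·68 + 2·577 = 2310.
  From (x_3, y_3) = (19601, 2310): x_4 = 17·19601 + 72·2·2310 = 665857; y_4 = 17·2310 + 2·19601 = 78472.
  From (x_4, y_4) = (665857, 78472): x_5 = 17·665857 + 72·2·78472 = 22619537; y_5 = 17·78472 + 2·665857 = 2665738.
Step 3: Verify x_5² - 72·y_5² = 511643454094369 - 511643454094368 = 1 (should be 1). ✓

(x_1, y_1) = (17, 2); (x_5, y_5) = (22619537, 2665738).


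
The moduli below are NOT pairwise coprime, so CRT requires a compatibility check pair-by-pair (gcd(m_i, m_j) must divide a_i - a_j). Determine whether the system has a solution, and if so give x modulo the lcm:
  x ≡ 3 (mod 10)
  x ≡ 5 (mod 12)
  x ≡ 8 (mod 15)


Moduli 10, 12, 15 are not pairwise coprime, so CRT works modulo lcm(m_i) when all pairwise compatibility conditions hold.
Pairwise compatibility: gcd(m_i, m_j) must divide a_i - a_j for every pair.
Merge one congruence at a time:
  Start: x ≡ 3 (mod 10).
  Combine with x ≡ 5 (mod 12): gcd(10, 12) = 2; 5 - 3 = 2, which IS divisible by 2, so compatible.
    Write x = 3 + 10·t and substitute into x ≡ 5 (mod 12): 10·t ≡ 5 − 3 = 2 (mod 12).
    Divide the congruence (and modulus) by g = 2: 5·t ≡ 1 (mod 6).
    The inverse of 5 mod 6 is 5 (since 5·5 = 25 = 4·6 + 1), so t ≡ 5·1 = 5 ≡ 5 (mod 6).
    Then x = 3 + 10·5 = 53, valid modulo lcm(10, 12) = 60: x ≡ 53 (mod 60).
  Combine with x ≡ 8 (mod 15): gcd(60, 15) = 15; 8 - 53 = -45, which IS divisible by 15, so compatible.
    Write x = 53 + 60·t and substitute into x ≡ 8 (mod 15): 60·t ≡ 8 − 53 = -45 (mod 15).
    Divide the congruence (and modulus) by g = 15: 4·t ≡ -3 (mod 1).
    Modulo 1 every t works; take t = 0.
    Then x = 53 + 60·0 = 53, valid modulo lcm(60, 15) = 60: x ≡ 53 (mod 60).
Verify: 53 mod 10 = 3, 53 mod 12 = 5, 53 mod 15 = 8.

x ≡ 53 (mod 60).


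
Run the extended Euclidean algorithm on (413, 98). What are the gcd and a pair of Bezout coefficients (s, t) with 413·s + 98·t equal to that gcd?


Euclidean algorithm on (413, 98) — divide until remainder is 0:
  413 = 4 · 98 + 21
  98 = 4 · 21 + 14
  21 = 1 · 14 + 7
  14 = 2 · 7 + 0
gcd(413, 98) = 7.
Track Bezout coefficients alongside the remainders: start with r₀ = 413 = a·1 + b·0 (s = 1, t = 0) and r₁ = 98 = a·0 + b·1 (s = 0, t = 1); each new remainder r_{k+1} = r_{k-1} − q_k·r_k inherits s_{k+1} = s_{k-1} − q_k·s_k, t_{k+1} = t_{k-1} − q_k·t_k, so r_k = a·s_k + b·t_k at every step:
  q = 4: r = 21, s = 1 − 4·0 = 1, t = 0 − 4·1 = -4  (check: 413·1 + 98·(-4) = 21)
  q = 4: r = 14, s = 0 − 4·1 = -4, t = 1 − 4·(-4) = 17  (check: 413·(-4) + 98·17 = 14)
  q = 1: r = 7, s = 1 − 1·(-4) = 5, t = -4 − 1·17 = -21  (check: 413·5 + 98·(-21) = 7)
The row with r = 7 (the gcd) gives the Bezout coefficients s = 5, t = -21.
Result: 413 · (5) + 98 · (-21) = 7.

gcd(413, 98) = 7; s = 5, t = -21 (check: 413·5 + 98·(-21) = 7).


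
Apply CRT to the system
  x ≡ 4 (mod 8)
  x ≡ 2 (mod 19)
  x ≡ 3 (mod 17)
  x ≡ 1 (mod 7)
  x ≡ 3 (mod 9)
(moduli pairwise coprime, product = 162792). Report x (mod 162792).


Product of moduli M = 8 · 19 · 17 · 7 · 9 = 162792.
Merge one congruence at a time:
  Start: x ≡ 4 (mod 8).
  Combine with x ≡ 2 (mod 19); new modulus lcm = 152.
    Write x = 4 + 8·t and substitute into x ≡ 2 (mod 19): 8·t ≡ 2 − 4 = -2 (mod 19).
    Reduce coefficients mod 19: 8·t ≡ 17 (mod 19).
    The inverse of 8 mod 19 is 12 (since 8·12 = 96 = 5·19 + 1), so t ≡ 12·17 = 204 ≡ 14 (mod 19).
    Then x = 4 + 8·14 = 116, valid modulo lcm(8, 19) = 152: x ≡ 116 (mod 152).
  Combine with x ≡ 3 (mod 17); new modulus lcm = 2584.
    Write x = 116 + 152·t and substitute into x ≡ 3 (mod 17): 152·t ≡ 3 − 116 = -113 (mod 17).
    Reduce coefficients mod 17: 16·t ≡ 6 (mod 17).
    The inverse of 16 mod 17 is 16 (since 16·16 = 256 = 15·17 + 1), so t ≡ 16·6 = 96 ≡ 11 (mod 17).
    Then x = 116 + 152·11 = 1788, valid modulo lcm(152, 17) = 2584: x ≡ 1788 (mod 2584).
  Combine with x ≡ 1 (mod 7); new modulus lcm = 18088.
    Write x = 1788 + 2584·t and substitute into x ≡ 1 (mod 7): 2584·t ≡ 1 − 1788 = -1787 (mod 7).
    Reduce coefficients mod 7: 1·t ≡ 5 (mod 7).
    So t ≡ 5 (mod 7).
    Then x = 1788 + 2584·5 = 14708, valid modulo lcm(2584, 7) = 18088: x ≡ 14708 (mod 18088).
  Combine with x ≡ 3 (mod 9); new modulus lcm = 162792.
    Write x = 14708 + 18088·t and substitute into x ≡ 3 (mod 9): 18088·t ≡ 3 − 14708 = -14705 (mod 9).
    Reduce coefficients mod 9: 7·t ≡ 1 (mod 9).
    The inverse of 7 mod 9 is 4 (since 7·4 = 28 = 3·9 + 1), so t ≡ 4·1 = 4 ≡ 4 (mod 9).
    Then x = 14708 + 18088·4 = 87060, valid modulo lcm(18088, 9) = 162792: x ≡ 87060 (mod 162792).
Verify against each original: 87060 mod 8 = 4, 87060 mod 19 = 2, 87060 mod 17 = 3, 87060 mod 7 = 1, 87060 mod 9 = 3.

x ≡ 87060 (mod 162792).


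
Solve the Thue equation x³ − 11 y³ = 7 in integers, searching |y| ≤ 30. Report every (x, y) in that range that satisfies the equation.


The equation is x³ - 11y³ = 7. For fixed y, x³ = 11·y³ + 7, so a solution requires the RHS to be a perfect cube.
Strategy: iterate y from -30 to 30, compute RHS = 11·y³ + 7, and check whether it is a (positive or negative) perfect cube.
Check small values of y:
  y = 0: RHS = 7 is not a perfect cube.
  y = 1: RHS = 18 is not a perfect cube.
  y = -1: RHS = -4 is not a perfect cube.
  y = 2: RHS = 95 is not a perfect cube.
  y = -2: RHS = -81 is not a perfect cube.
  y = 3: RHS = 304 is not a perfect cube.
  y = -3: RHS = -290 is not a perfect cube.
Continuing the search up to |y| = 30 finds no solutions either.
No (x, y) in the scanned range satisfies the equation.

No integer solutions with |y| ≤ 30.


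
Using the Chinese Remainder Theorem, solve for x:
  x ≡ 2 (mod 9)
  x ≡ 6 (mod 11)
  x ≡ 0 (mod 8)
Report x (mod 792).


Moduli 9, 11, 8 are pairwise coprime; by CRT there is a unique solution modulo M = 9 · 11 · 8 = 792.
Solve pairwise, accumulating the modulus:
  Start with x ≡ 2 (mod 9).
  Combine with x ≡ 6 (mod 11): since gcd(9, 11) = 1, we get a unique residue mod 99.
    Write x = 2 + 9·t and substitute into x ≡ 6 (mod 11): 9·t ≡ 6 − 2 = 4 (mod 11).
    The inverse of 9 mod 11 is 5 (since 9·5 = 45 = 4·11 + 1), so t ≡ 5·4 = 20 ≡ 9 (mod 11).
    Then x = 2 + 9·9 = 83, valid modulo lcm(9, 11) = 99: x ≡ 83 (mod 99).
  Combine with x ≡ 0 (mod 8): since gcd(99, 8) = 1, we get a unique residue mod 792.
    Write x = 83 + 99·t and substitute into x ≡ 0 (mod 8): 99·t ≡ 0 − 83 = -83 (mod 8).
    Reduce coefficients mod 8: 3·t ≡ 5 (mod 8).
    The inverse of 3 mod 8 is 3 (since 3·3 = 9 = 1·8 + 1), so t ≡ 3·5 = 15 ≡ 7 (mod 8).
    Then x = 83 + 99·7 = 776, valid modulo lcm(99, 8) = 792: x ≡ 776 (mod 792).
Verify: 776 mod 9 = 2 ✓, 776 mod 11 = 6 ✓, 776 mod 8 = 0 ✓.

x ≡ 776 (mod 792).


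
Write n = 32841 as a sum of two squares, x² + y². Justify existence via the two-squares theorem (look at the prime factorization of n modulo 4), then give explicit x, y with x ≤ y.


Step 1: Factor n = 32841 = 3^2 · 41 · 89.
Step 2: Check the mod-4 condition on each prime factor: 3 ≡ 3 (mod 4), exponent 2 (must be even); 41 ≡ 1 (mod 4), exponent 1; 89 ≡ 1 (mod 4), exponent 1.
All primes ≡ 3 (mod 4) appear to even exponent (or don't appear), so by the two-squares theorem n IS expressible as a sum of two squares.
Step 3: Build a representation. Group n = k² · m with k = 3 and m = 41 · 89 = 3649 (a product of primes ≡ 1 (mod 4)); a representation of m scales to one of n via (k·x)² + (k·y)² = k²(x² + y²). Each prime p ≡ 1 (mod 4) is itself a sum of two squares; find a² by testing p − a² for a perfect square:
  41: 41 − 1² = 40, 41 − 2² = 37, 41 − 3² = 32, 41 − 4² = 25 = 5² ⇒ 41 = 4² + 5².
  89: 89 − 1² = 88, 89 − 2² = 85, 89 − 3² = 80, 89 − 4² = 73, 89 − 5² = 64 = 8² ⇒ 89 = 5² + 8².
  Combine using the Brahmagupta–Fibonacci identity (a² + b²)(c² + d²) = (ac − bd)² + (ad + bc)² = (ac + bd)² + (ad − bc)²:
  41 · 89 = 3649: from (4² + 5²)(5² + 8²), take (4·5 − 5·8, 4·8 + 5·5) = (20 − 40, 32 + 25) = (-20, 57); dropping signs (only squares matter) gives (20, 57); check 20² + 57² = 400 + 3249 = 3649 ✓.
  Scale by k = 3: (3·20, 3·57) = (60, 171).
Step 4: Order so x ≤ y and verify: 60² + 171² = 3600 + 29241 = 32841 = n. ✓

n = 32841 = 60² + 171² (one valid representation with x ≤ y).


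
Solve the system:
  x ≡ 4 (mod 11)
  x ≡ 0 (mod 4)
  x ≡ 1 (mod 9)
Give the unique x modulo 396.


Moduli 11, 4, 9 are pairwise coprime; by CRT there is a unique solution modulo M = 11 · 4 · 9 = 396.
Solve pairwise, accumulating the modulus:
  Start with x ≡ 4 (mod 11).
  Combine with x ≡ 0 (mod 4): since gcd(11, 4) = 1, we get a unique residue mod 44.
    Write x = 4 + 11·t and substitute into x ≡ 0 (mod 4): 11·t ≡ 0 − 4 = -4 (mod 4).
    Reduce coefficients mod 4: 3·t ≡ 0 (mod 4).
    The inverse of 3 mod 4 is 3 (since 3·3 = 9 = 2·4 + 1), so t ≡ 3·0 = 0 ≡ 0 (mod 4).
    Then x = 4 + 11·0 = 4, valid modulo lcm(11, 4) = 44: x ≡ 4 (mod 44).
  Combine with x ≡ 1 (mod 9): since gcd(44, 9) = 1, we get a unique residue mod 396.
    Write x = 4 + 44·t and substitute into x ≡ 1 (mod 9): 44·t ≡ 1 − 4 = -3 (mod 9).
    Reduce coefficients mod 9: 8·t ≡ 6 (mod 9).
    The inverse of 8 mod 9 is 8 (since 8·8 = 64 = 7·9 + 1), so t ≡ 8·6 = 48 ≡ 3 (mod 9).
    Then x = 4 + 44·3 = 136, valid modulo lcm(44, 9) = 396: x ≡ 136 (mod 396).
Verify: 136 mod 11 = 4 ✓, 136 mod 4 = 0 ✓, 136 mod 9 = 1 ✓.

x ≡ 136 (mod 396).


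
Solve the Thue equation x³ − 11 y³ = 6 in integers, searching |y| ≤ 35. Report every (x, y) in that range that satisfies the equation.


The equation is x³ - 11y³ = 6. For fixed y, x³ = 11·y³ + 6, so a solution requires the RHS to be a perfect cube.
Strategy: iterate y from -35 to 35, compute RHS = 11·y³ + 6, and check whether it is a (positive or negative) perfect cube.
Check small values of y:
  y = 0: RHS = 6 is not a perfect cube.
  y = 1: RHS = 17 is not a perfect cube.
  y = -1: RHS = -5 is not a perfect cube.
  y = 2: RHS = 94 is not a perfect cube.
  y = -2: RHS = -82 is not a perfect cube.
  y = 3: RHS = 303 is not a perfect cube.
  y = -3: RHS = -291 is not a perfect cube.
Continuing the search up to |y| = 35 finds no solutions either.
No (x, y) in the scanned range satisfies the equation.

No integer solutions with |y| ≤ 35.


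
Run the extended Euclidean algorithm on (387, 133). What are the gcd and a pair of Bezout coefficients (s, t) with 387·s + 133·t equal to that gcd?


Euclidean algorithm on (387, 133) — divide until remainder is 0:
  387 = 2 · 133 + 121
  133 = 1 · 121 + 12
  121 = 10 · 12 + 1
  12 = 12 · 1 + 0
gcd(387, 133) = 1.
Track Bezout coefficients alongside the remainders: start with r₀ = 387 = a·1 + b·0 (s = 1, t = 0) and r₁ = 133 = a·0 + b·1 (s = 0, t = 1); each new remainder r_{k+1} = r_{k-1} − q_k·r_k inherits s_{k+1} = s_{k-1} − q_k·s_k, t_{k+1} = t_{k-1} − q_k·t_k, so r_k = a·s_k + b·t_k at every step:
  q = 2: r = 121, s = 1 − 2·0 = 1, t = 0 − 2·1 = -2  (check: 387·1 + 133·(-2) = 121)
  q = 1: r = 12, s = 0 − 1·1 = -1, t = 1 − 1·(-2) = 3  (check: 387·(-1) + 133·3 = 12)
  q = 10: r = 1, s = 1 − 10·(-1) = 11, t = -2 − 10·3 = -32  (check: 387·11 + 133·(-32) = 1)
The row with r = 1 (the gcd) gives the Bezout coefficients s = 11, t = -32.
Result: 387 · (11) + 133 · (-32) = 1.

gcd(387, 133) = 1; s = 11, t = -32 (check: 387·11 + 133·(-32) = 1).


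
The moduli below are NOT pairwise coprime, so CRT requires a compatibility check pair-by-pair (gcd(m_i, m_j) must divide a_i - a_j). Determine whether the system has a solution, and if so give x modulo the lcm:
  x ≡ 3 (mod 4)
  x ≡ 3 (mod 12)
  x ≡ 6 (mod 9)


Moduli 4, 12, 9 are not pairwise coprime, so CRT works modulo lcm(m_i) when all pairwise compatibility conditions hold.
Pairwise compatibility: gcd(m_i, m_j) must divide a_i - a_j for every pair.
Merge one congruence at a time:
  Start: x ≡ 3 (mod 4).
  Combine with x ≡ 3 (mod 12): gcd(4, 12) = 4; 3 - 3 = 0, which IS divisible by 4, so compatible.
    Write x = 3 + 4·t and substitute into x ≡ 3 (mod 12): 4·t ≡ 3 − 3 = 0 (mod 12).
    Divide the congruence (and modulus) by g = 4: 1·t ≡ 0 (mod 3).
    So t ≡ 0 (mod 3).
    Then x = 3 + 4·0 = 3, valid modulo lcm(4, 12) = 12: x ≡ 3 (mod 12).
  Combine with x ≡ 6 (mod 9): gcd(12, 9) = 3; 6 - 3 = 3, which IS divisible by 3, so compatible.
    Write x = 3 + 12·t and substitute into x ≡ 6 (mod 9): 12·t ≡ 6 − 3 = 3 (mod 9).
    Divide the congruence (and modulus) by g = 3: 4·t ≡ 1 (mod 3).
    Reduce coefficients mod 3: 1·t ≡ 1 (mod 3).
    So t ≡ 1 (mod 3).
    Then x = 3 + 12·1 = 15, valid modulo lcm(12, 9) = 36: x ≡ 15 (mod 36).
Verify: 15 mod 4 = 3, 15 mod 12 = 3, 15 mod 9 = 6.

x ≡ 15 (mod 36).


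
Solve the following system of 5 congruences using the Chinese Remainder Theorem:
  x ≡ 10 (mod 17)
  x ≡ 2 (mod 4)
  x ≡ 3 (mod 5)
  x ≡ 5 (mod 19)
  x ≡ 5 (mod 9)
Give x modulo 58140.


Product of moduli M = 17 · 4 · 5 · 19 · 9 = 58140.
Merge one congruence at a time:
  Start: x ≡ 10 (mod 17).
  Combine with x ≡ 2 (mod 4); new modulus lcm = 68.
    Write x = 10 + 17·t and substitute into x ≡ 2 (mod 4): 17·t ≡ 2 − 10 = -8 (mod 4).
    Reduce coefficients mod 4: 1·t ≡ 0 (mod 4).
    So t ≡ 0 (mod 4).
    Then x = 10 + 17·0 = 10, valid modulo lcm(17, 4) = 68: x ≡ 10 (mod 68).
  Combine with x ≡ 3 (mod 5); new modulus lcm = 340.
    Write x = 10 + 68·t and substitute into x ≡ 3 (mod 5): 68·t ≡ 3 − 10 = -7 (mod 5).
    Reduce coefficients mod 5: 3·t ≡ 3 (mod 5).
    The inverse of 3 mod 5 is 2 (since 3·2 = 6 = 1·5 + 1), so t ≡ 2·3 = 6 ≡ 1 (mod 5).
    Then x = 10 + 68·1 = 78, valid modulo lcm(68, 5) = 340: x ≡ 78 (mod 340).
  Combine with x ≡ 5 (mod 19); new modulus lcm = 6460.
    Write x = 78 + 340·t and substitute into x ≡ 5 (mod 19): 340·t ≡ 5 − 78 = -73 (mod 19).
    Reduce coefficients mod 19: 17·t ≡ 3 (mod 19).
    The inverse of 17 mod 19 is 9 (since 17·9 = 153 = 8·19 + 1), so t ≡ 9·3 = 27 ≡ 8 (mod 19).
    Then x = 78 + 340·8 = 2798, valid modulo lcm(340, 19) = 6460: x ≡ 2798 (mod 6460).
  Combine with x ≡ 5 (mod 9); new modulus lcm = 58140.
    Write x = 2798 + 6460·t and substitute into x ≡ 5 (mod 9): 6460·t ≡ 5 − 2798 = -2793 (mod 9).
    Reduce coefficients mod 9: 7·t ≡ 6 (mod 9).
    The inverse of 7 mod 9 is 4 (since 7·4 = 28 = 3·9 + 1), so t ≡ 4·6 = 24 ≡ 6 (mod 9).
    Then x = 2798 + 6460·6 = 41558, valid modulo lcm(6460, 9) = 58140: x ≡ 41558 (mod 58140).
Verify against each original: 41558 mod 17 = 10, 41558 mod 4 = 2, 41558 mod 5 = 3, 41558 mod 19 = 5, 41558 mod 9 = 5.

x ≡ 41558 (mod 58140).


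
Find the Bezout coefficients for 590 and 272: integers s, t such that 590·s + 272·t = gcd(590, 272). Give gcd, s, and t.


Euclidean algorithm on (590, 272) — divide until remainder is 0:
  590 = 2 · 272 + 46
  272 = 5 · 46 + 42
  46 = 1 · 42 + 4
  42 = 10 · 4 + 2
  4 = 2 · 2 + 0
gcd(590, 272) = 2.
Track Bezout coefficients alongside the remainders: start with r₀ = 590 = a·1 + b·0 (s = 1, t = 0) and r₁ = 272 = a·0 + b·1 (s = 0, t = 1); each new remainder r_{k+1} = r_{k-1} − q_k·r_k inherits s_{k+1} = s_{k-1} − q_k·s_k, t_{k+1} = t_{k-1} − q_k·t_k, so r_k = a·s_k + b·t_k at every step:
  q = 2: r = 46, s = 1 − 2·0 = 1, t = 0 − 2·1 = -2  (check: 590·1 + 272·(-2) = 46)
  q = 5: r = 42, s = 0 − 5·1 = -5, t = 1 − 5·(-2) = 11  (check: 590·(-5) + 272·11 = 42)
  q = 1: r = 4, s = 1 − 1·(-5) = 6, t = -2 − 1·11 = -13  (check: 590·6 + 272·(-13) = 4)
  q = 10: r = 2, s = -5 − 10·6 = -65, t = 11 − 10·(-13) = 141  (check: 590·(-65) + 272·141 = 2)
The row with r = 2 (the gcd) gives the Bezout coefficients s = -65, t = 141.
Result: 590 · (-65) + 272 · (141) = 2.

gcd(590, 272) = 2; s = -65, t = 141 (check: 590·(-65) + 272·141 = 2).


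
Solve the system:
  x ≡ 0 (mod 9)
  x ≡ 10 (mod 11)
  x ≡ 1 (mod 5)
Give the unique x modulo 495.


Moduli 9, 11, 5 are pairwise coprime; by CRT there is a unique solution modulo M = 9 · 11 · 5 = 495.
Solve pairwise, accumulating the modulus:
  Start with x ≡ 0 (mod 9).
  Combine with x ≡ 10 (mod 11): since gcd(9, 11) = 1, we get a unique residue mod 99.
    Write x = 0 + 9·t and substitute into x ≡ 10 (mod 11): 9·t ≡ 10 − 0 = 10 (mod 11).
    The inverse of 9 mod 11 is 5 (since 9·5 = 45 = 4·11 + 1), so t ≡ 5·10 = 50 ≡ 6 (mod 11).
    Then x = 0 + 9·6 = 54, valid modulo lcm(9, 11) = 99: x ≡ 54 (mod 99).
  Combine with x ≡ 1 (mod 5): since gcd(99, 5) = 1, we get a unique residue mod 495.
    Write x = 54 + 99·t and substitute into x ≡ 1 (mod 5): 99·t ≡ 1 − 54 = -53 (mod 5).
    Reduce coefficients mod 5: 4·t ≡ 2 (mod 5).
    The inverse of 4 mod 5 is 4 (since 4·4 = 16 = 3·5 + 1), so t ≡ 4·2 = 8 ≡ 3 (mod 5).
    Then x = 54 + 99·3 = 351, valid modulo lcm(99, 5) = 495: x ≡ 351 (mod 495).
Verify: 351 mod 9 = 0 ✓, 351 mod 11 = 10 ✓, 351 mod 5 = 1 ✓.

x ≡ 351 (mod 495).


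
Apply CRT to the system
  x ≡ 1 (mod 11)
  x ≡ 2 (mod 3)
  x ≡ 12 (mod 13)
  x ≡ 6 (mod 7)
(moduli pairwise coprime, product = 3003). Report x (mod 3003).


Product of moduli M = 11 · 3 · 13 · 7 = 3003.
Merge one congruence at a time:
  Start: x ≡ 1 (mod 11).
  Combine with x ≡ 2 (mod 3); new modulus lcm = 33.
    Write x = 1 + 11·t and substitute into x ≡ 2 (mod 3): 11·t ≡ 2 − 1 = 1 (mod 3).
    Reduce coefficients mod 3: 2·t ≡ 1 (mod 3).
    The inverse of 2 mod 3 is 2 (since 2·2 = 4 = 1·3 + 1), so t ≡ 2·1 = 2 ≡ 2 (mod 3).
    Then x = 1 + 11·2 = 23, valid modulo lcm(11, 3) = 33: x ≡ 23 (mod 33).
  Combine with x ≡ 12 (mod 13); new modulus lcm = 429.
    Write x = 23 + 33·t and substitute into x ≡ 12 (mod 13): 33·t ≡ 12 − 23 = -11 (mod 13).
    Reduce coefficients mod 13: 7·t ≡ 2 (mod 13).
    The inverse of 7 mod 13 is 2 (since 7·2 = 14 = 1·13 + 1), so t ≡ 2·2 = 4 ≡ 4 (mod 13).
    Then x = 23 + 33·4 = 155, valid modulo lcm(33, 13) = 429: x ≡ 155 (mod 429).
  Combine with x ≡ 6 (mod 7); new modulus lcm = 3003.
    Write x = 155 + 429·t and substitute into x ≡ 6 (mod 7): 429·t ≡ 6 − 155 = -149 (mod 7).
    Reduce coefficients mod 7: 2·t ≡ 5 (mod 7).
    The inverse of 2 mod 7 is 4 (since 2·4 = 8 = 1·7 + 1), so t ≡ 4·5 = 20 ≡ 6 (mod 7).
    Then x = 155 + 429·6 = 2729, valid modulo lcm(429, 7) = 3003: x ≡ 2729 (mod 3003).
Verify against each original: 2729 mod 11 = 1, 2729 mod 3 = 2, 2729 mod 13 = 12, 2729 mod 7 = 6.

x ≡ 2729 (mod 3003).


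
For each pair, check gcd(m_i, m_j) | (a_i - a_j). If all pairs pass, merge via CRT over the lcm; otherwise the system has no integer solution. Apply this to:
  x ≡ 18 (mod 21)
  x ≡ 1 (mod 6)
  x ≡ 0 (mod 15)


Moduli 21, 6, 15 are not pairwise coprime, so CRT works modulo lcm(m_i) when all pairwise compatibility conditions hold.
Pairwise compatibility: gcd(m_i, m_j) must divide a_i - a_j for every pair.
Merge one congruence at a time:
  Start: x ≡ 18 (mod 21).
  Combine with x ≡ 1 (mod 6): gcd(21, 6) = 3, and 1 - 18 = -17 is NOT divisible by 3.
    ⇒ system is inconsistent (no integer solution).

No solution (the system is inconsistent).


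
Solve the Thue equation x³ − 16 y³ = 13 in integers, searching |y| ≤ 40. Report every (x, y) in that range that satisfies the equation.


The equation is x³ - 16y³ = 13. For fixed y, x³ = 16·y³ + 13, so a solution requires the RHS to be a perfect cube.
Strategy: iterate y from -40 to 40, compute RHS = 16·y³ + 13, and check whether it is a (positive or negative) perfect cube.
Check small values of y:
  y = 0: RHS = 13 is not a perfect cube.
  y = 1: RHS = 29 is not a perfect cube.
  y = -1: RHS = -3 is not a perfect cube.
  y = 2: RHS = 141 is not a perfect cube.
  y = -2: RHS = -115 is not a perfect cube.
  y = 3: RHS = 445 is not a perfect cube.
  y = -3: RHS = -419 is not a perfect cube.
Continuing the search up to |y| = 40 finds no solutions either.
No (x, y) in the scanned range satisfies the equation.

No integer solutions with |y| ≤ 40.


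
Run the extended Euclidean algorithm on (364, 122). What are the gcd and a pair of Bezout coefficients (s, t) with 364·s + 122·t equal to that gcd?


Euclidean algorithm on (364, 122) — divide until remainder is 0:
  364 = 2 · 122 + 120
  122 = 1 · 120 + 2
  120 = 60 · 2 + 0
gcd(364, 122) = 2.
Track Bezout coefficients alongside the remainders: start with r₀ = 364 = a·1 + b·0 (s = 1, t = 0) and r₁ = 122 = a·0 + b·1 (s = 0, t = 1); each new remainder r_{k+1} = r_{k-1} − q_k·r_k inherits s_{k+1} = s_{k-1} − q_k·s_k, t_{k+1} = t_{k-1} − q_k·t_k, so r_k = a·s_k + b·t_k at every step:
  q = 2: r = 120, s = 1 − 2·0 = 1, t = 0 − 2·1 = -2  (check: 364·1 + 122·(-2) = 120)
  q = 1: r = 2, s = 0 − 1·1 = -1, t = 1 − 1·(-2) = 3  (check: 364·(-1) + 122·3 = 2)
The row with r = 2 (the gcd) gives the Bezout coefficients s = -1, t = 3.
Result: 364 · (-1) + 122 · (3) = 2.

gcd(364, 122) = 2; s = -1, t = 3 (check: 364·(-1) + 122·3 = 2).


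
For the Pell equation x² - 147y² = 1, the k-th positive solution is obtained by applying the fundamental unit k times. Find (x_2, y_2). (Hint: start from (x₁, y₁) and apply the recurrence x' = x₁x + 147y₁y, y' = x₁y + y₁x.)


Step 1: Find the fundamental solution (x₁, y₁) of x² - 147y² = 1.
  Expand √147 as a continued fraction. a₀ = ⌊√147⌋ = 12; iterate m_{k+1} = d_k·a_k − m_k, d_{k+1} = (147 − m_{k+1}²)/d_k, a_{k+1} = ⌊(a₀ + m_{k+1})/d_{k+1}⌋ (starting m₀ = 0, d₀ = 1), with convergents p_k = a_k·p_{k-1} + p_{k-2}, q_k = a_k·q_{k-1} + q_{k-2} (p₋₁ = 1, q₋₁ = 0):
  k = 0: a₀ = 12; p₀/q₀ = 12/1; p₀² − 147·q₀² = 144 − 147 = -3.
  k = 1: m = 12, d = 3, a = ⌊(12 + 12)/3⌋ = 8; p/q = (8·12 + 1)/(8·1 + 0) = 97/8; p² − 147·q² = 9409 − 9408 = 1.
  The first convergent with p² − 147·q² = 1 gives the fundamental solution (x₁, y₁) = (97, 8).
Step 2: Apply the recurrence (x_{n+1}, y_{n+1}) = (x₁x_n + 147y₁y_n, x₁y_n + y₁x_n) repeatedly.
  From (x_1, y_1) = (97, 8): x_2 = 97·97 + 147·8·8 = 18817; y_2 = 97·8 + 8·97 = 1552.
Step 3: Verify x_2² - 147·y_2² = 354079489 - 354079488 = 1 (should be 1). ✓

(x_1, y_1) = (97, 8); (x_2, y_2) = (18817, 1552).


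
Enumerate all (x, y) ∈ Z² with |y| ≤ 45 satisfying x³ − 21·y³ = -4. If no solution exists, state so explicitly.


The equation is x³ - 21y³ = -4. For fixed y, x³ = 21·y³ − 4, so a solution requires the RHS to be a perfect cube.
Strategy: iterate y from -45 to 45, compute RHS = 21·y³ − 4, and check whether it is a (positive or negative) perfect cube.
Check small values of y:
  y = 0: RHS = -4 is not a perfect cube.
  y = 1: RHS = 17 is not a perfect cube.
  y = -1: RHS = -25 is not a perfect cube.
  y = 2: RHS = 164 is not a perfect cube.
  y = -2: RHS = -172 is not a perfect cube.
  y = 3: RHS = 563 is not a perfect cube.
  y = -3: RHS = -571 is not a perfect cube.
Continuing the search up to |y| = 45 finds no solutions either.
No (x, y) in the scanned range satisfies the equation.

No integer solutions with |y| ≤ 45.


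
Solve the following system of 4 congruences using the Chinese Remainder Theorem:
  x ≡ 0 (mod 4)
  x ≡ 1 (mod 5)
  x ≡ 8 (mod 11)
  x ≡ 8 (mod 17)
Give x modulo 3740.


Product of moduli M = 4 · 5 · 11 · 17 = 3740.
Merge one congruence at a time:
  Start: x ≡ 0 (mod 4).
  Combine with x ≡ 1 (mod 5); new modulus lcm = 20.
    Write x = 0 + 4·t and substitute into x ≡ 1 (mod 5): 4·t ≡ 1 − 0 = 1 (mod 5).
    The inverse of 4 mod 5 is 4 (since 4·4 = 16 = 3·5 + 1), so t ≡ 4·1 = 4 ≡ 4 (mod 5).
    Then x = 0 + 4·4 = 16, valid modulo lcm(4, 5) = 20: x ≡ 16 (mod 20).
  Combine with x ≡ 8 (mod 11); new modulus lcm = 220.
    Write x = 16 + 20·t and substitute into x ≡ 8 (mod 11): 20·t ≡ 8 − 16 = -8 (mod 11).
    Reduce coefficients mod 11: 9·t ≡ 3 (mod 11).
    The inverse of 9 mod 11 is 5 (since 9·5 = 45 = 4·11 + 1), so t ≡ 5·3 = 15 ≡ 4 (mod 11).
    Then x = 16 + 20·4 = 96, valid modulo lcm(20, 11) = 220: x ≡ 96 (mod 220).
  Combine with x ≡ 8 (mod 17); new modulus lcm = 3740.
    Write x = 96 + 220·t and substitute into x ≡ 8 (mod 17): 220·t ≡ 8 − 96 = -88 (mod 17).
    Reduce coefficients mod 17: 16·t ≡ 14 (mod 17).
    The inverse of 16 mod 17 is 16 (since 16·16 = 256 = 15·17 + 1), so t ≡ 16·14 = 224 ≡ 3 (mod 17).
    Then x = 96 + 220·3 = 756, valid modulo lcm(220, 17) = 3740: x ≡ 756 (mod 3740).
Verify against each original: 756 mod 4 = 0, 756 mod 5 = 1, 756 mod 11 = 8, 756 mod 17 = 8.

x ≡ 756 (mod 3740).


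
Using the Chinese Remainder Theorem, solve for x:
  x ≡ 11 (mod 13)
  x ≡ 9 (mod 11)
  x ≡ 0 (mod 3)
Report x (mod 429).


Moduli 13, 11, 3 are pairwise coprime; by CRT there is a unique solution modulo M = 13 · 11 · 3 = 429.
Solve pairwise, accumulating the modulus:
  Start with x ≡ 11 (mod 13).
  Combine with x ≡ 9 (mod 11): since gcd(13, 11) = 1, we get a unique residue mod 143.
    Write x = 11 + 13·t and substitute into x ≡ 9 (mod 11): 13·t ≡ 9 − 11 = -2 (mod 11).
    Reduce coefficients mod 11: 2·t ≡ 9 (mod 11).
    The inverse of 2 mod 11 is 6 (since 2·6 = 12 = 1·11 + 1), so t ≡ 6·9 = 54 ≡ 10 (mod 11).
    Then x = 11 + 13·10 = 141, valid modulo lcm(13, 11) = 143: x ≡ 141 (mod 143).
  Combine with x ≡ 0 (mod 3): since gcd(143, 3) = 1, we get a unique residue mod 429.
    Write x = 141 + 143·t and substitute into x ≡ 0 (mod 3): 143·t ≡ 0 − 141 = -141 (mod 3).
    Reduce coefficients mod 3: 2·t ≡ 0 (mod 3).
    The inverse of 2 mod 3 is 2 (since 2·2 = 4 = 1·3 + 1), so t ≡ 2·0 = 0 ≡ 0 (mod 3).
    Then x = 141 + 143·0 = 141, valid modulo lcm(143, 3) = 429: x ≡ 141 (mod 429).
Verify: 141 mod 13 = 11 ✓, 141 mod 11 = 9 ✓, 141 mod 3 = 0 ✓.

x ≡ 141 (mod 429).


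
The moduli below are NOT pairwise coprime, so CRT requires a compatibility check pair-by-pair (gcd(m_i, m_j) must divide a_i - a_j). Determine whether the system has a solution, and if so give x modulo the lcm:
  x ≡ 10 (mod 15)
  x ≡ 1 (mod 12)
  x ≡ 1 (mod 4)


Moduli 15, 12, 4 are not pairwise coprime, so CRT works modulo lcm(m_i) when all pairwise compatibility conditions hold.
Pairwise compatibility: gcd(m_i, m_j) must divide a_i - a_j for every pair.
Merge one congruence at a time:
  Start: x ≡ 10 (mod 15).
  Combine with x ≡ 1 (mod 12): gcd(15, 12) = 3; 1 - 10 = -9, which IS divisible by 3, so compatible.
    Write x = 10 + 15·t and substitute into x ≡ 1 (mod 12): 15·t ≡ 1 − 10 = -9 (mod 12).
    Divide the congruence (and modulus) by g = 3: 5·t ≡ -3 (mod 4).
    Reduce coefficients mod 4: 1·t ≡ 1 (mod 4).
    So t ≡ 1 (mod 4).
    Then x = 10 + 15·1 = 25, valid modulo lcm(15, 12) = 60: x ≡ 25 (mod 60).
  Combine with x ≡ 1 (mod 4): gcd(60, 4) = 4; 1 - 25 = -24, which IS divisible by 4, so compatible.
    Write x = 25 + 60·t and substitute into x ≡ 1 (mod 4): 60·t ≡ 1 − 25 = -24 (mod 4).
    Divide the congruence (and modulus) by g = 4: 15·t ≡ -6 (mod 1).
    Modulo 1 every t works; take t = 0.
    Then x = 25 + 60·0 = 25, valid modulo lcm(60, 4) = 60: x ≡ 25 (mod 60).
Verify: 25 mod 15 = 10, 25 mod 12 = 1, 25 mod 4 = 1.

x ≡ 25 (mod 60).


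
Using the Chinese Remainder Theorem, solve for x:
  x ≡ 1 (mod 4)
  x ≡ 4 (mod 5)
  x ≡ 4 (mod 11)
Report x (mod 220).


Moduli 4, 5, 11 are pairwise coprime; by CRT there is a unique solution modulo M = 4 · 5 · 11 = 220.
Solve pairwise, accumulating the modulus:
  Start with x ≡ 1 (mod 4).
  Combine with x ≡ 4 (mod 5): since gcd(4, 5) = 1, we get a unique residue mod 20.
    Write x = 1 + 4·t and substitute into x ≡ 4 (mod 5): 4·t ≡ 4 − 1 = 3 (mod 5).
    The inverse of 4 mod 5 is 4 (since 4·4 = 16 = 3·5 + 1), so t ≡ 4·3 = 12 ≡ 2 (mod 5).
    Then x = 1 + 4·2 = 9, valid modulo lcm(4, 5) = 20: x ≡ 9 (mod 20).
  Combine with x ≡ 4 (mod 11): since gcd(20, 11) = 1, we get a unique residue mod 220.
    Write x = 9 + 20·t and substitute into x ≡ 4 (mod 11): 20·t ≡ 4 − 9 = -5 (mod 11).
    Reduce coefficients mod 11: 9·t ≡ 6 (mod 11).
    The inverse of 9 mod 11 is 5 (since 9·5 = 45 = 4·11 + 1), so t ≡ 5·6 = 30 ≡ 8 (mod 11).
    Then x = 9 + 20·8 = 169, valid modulo lcm(20, 11) = 220: x ≡ 169 (mod 220).
Verify: 169 mod 4 = 1 ✓, 169 mod 5 = 4 ✓, 169 mod 11 = 4 ✓.

x ≡ 169 (mod 220).


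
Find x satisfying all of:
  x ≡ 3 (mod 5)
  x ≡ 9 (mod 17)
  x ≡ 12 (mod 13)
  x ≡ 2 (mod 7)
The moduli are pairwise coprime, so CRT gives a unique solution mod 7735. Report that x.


Product of moduli M = 5 · 17 · 13 · 7 = 7735.
Merge one congruence at a time:
  Start: x ≡ 3 (mod 5).
  Combine with x ≡ 9 (mod 17); new modulus lcm = 85.
    Write x = 3 + 5·t and substitute into x ≡ 9 (mod 17): 5·t ≡ 9 − 3 = 6 (mod 17).
    The inverse of 5 mod 17 is 7 (since 5·7 = 35 = 2·17 + 1), so t ≡ 7·6 = 42 ≡ 8 (mod 17).
    Then x = 3 + 5·8 = 43, valid modulo lcm(5, 17) = 85: x ≡ 43 (mod 85).
  Combine with x ≡ 12 (mod 13); new modulus lcm = 1105.
    Write x = 43 + 85·t and substitute into x ≡ 12 (mod 13): 85·t ≡ 12 − 43 = -31 (mod 13).
    Reduce coefficients mod 13: 7·t ≡ 8 (mod 13).
    The inverse of 7 mod 13 is 2 (since 7·2 = 14 = 1·13 + 1), so t ≡ 2·8 = 16 ≡ 3 (mod 13).
    Then x = 43 + 85·3 = 298, valid modulo lcm(85, 13) = 1105: x ≡ 298 (mod 1105).
  Combine with x ≡ 2 (mod 7); new modulus lcm = 7735.
    Write x = 298 + 1105·t and substitute into x ≡ 2 (mod 7): 1105·t ≡ 2 − 298 = -296 (mod 7).
    Reduce coefficients mod 7: 6·t ≡ 5 (mod 7).
    The inverse of 6 mod 7 is 6 (since 6·6 = 36 = 5·7 + 1), so t ≡ 6·5 = 30 ≡ 2 (mod 7).
    Then x = 298 + 1105·2 = 2508, valid modulo lcm(1105, 7) = 7735: x ≡ 2508 (mod 7735).
Verify against each original: 2508 mod 5 = 3, 2508 mod 17 = 9, 2508 mod 13 = 12, 2508 mod 7 = 2.

x ≡ 2508 (mod 7735).
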